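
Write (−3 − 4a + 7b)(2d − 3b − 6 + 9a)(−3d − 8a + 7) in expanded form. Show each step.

(−3 − 4a + 7b)(2d − 3b − 6 + 9a)(−3d − 8a + 7)
= (−6d + 9b + 18 − 27a − 8ad + 12ab + 24a − 36a^2 + 14bd − 21b^2 − 42b + 63ab)(−3d − 8a + 7)    [distributive law]
= (−6d − 33b + 18 − 3a − 8ad + 75ab − 36a^2 + 14bd − 21b^2)(−3d − 8a + 7)    [combine like terms]
= 18d^2 + 48ad − 42d + 99bd + 264ab − 231b − 54d − 144a + 126 + 9ad + 24a^2 − 21a + 24ad^2 + 64a^2d − 56ad − 225abd − 600a^2b + 525ab + 108a^2d + 288a^3 − 252a^2 − 42bd^2 − 112abd + 98bd + 63b^2d + 168ab^2 − 147b^2    [distributive law]
= 18d^2 + ad − 96d + 197bd + 789ab − 231b − 165a + 126 − 228a^2 + 24ad^2 + 172a^2d − 337abd − 600a^2b + 288a^3 − 42bd^2 + 63b^2d + 168ab^2 − 147b^2    [combine like terms]

18d^2 + ad − 96d + 197bd + 789ab − 231b − 165a + 126 − 228a^2 + 24ad^2 + 172a^2d − 337abd − 600a^2b + 288a^3 − 42bd^2 + 63b^2d + 168ab^2 − 147b^2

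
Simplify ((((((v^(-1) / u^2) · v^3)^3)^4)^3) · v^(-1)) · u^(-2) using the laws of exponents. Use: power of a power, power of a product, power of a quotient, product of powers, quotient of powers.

((((((v^(-1) / u^2) · v^3)^3)^4)^3) · v^(-1)) · u^(-2)
= (((((v^(-1) / u^2) · v^3)^3)^12) · v^(-1)) · u^(-2)    [power of a power]
= ((((v^(-1) / u^2) · v^3)^36) · v^(-1)) · u^(-2)    [power of a power]
= ((((v^(-1) / u^2)^36) · ((v^3)^36)) · v^(-1)) · u^(-2)    [power of a product]
= (((((v^(-1))^36) / ((u^2)^36)) · ((v^3)^36)) · v^(-1)) · u^(-2)    [power of a quotient]
= (((v^(-36) / ((u^2)^36)) · ((v^3)^36)) · v^(-1)) · u^(-2)    [power of a power]
= (((v^(-36) / u^72) · ((v^3)^36)) · v^(-1)) · u^(-2)    [power of a power]
= (((v^(-36) / u^72) · v^108) · v^(-1)) · u^(-2)    [power of a power]
= u^(-74)v^71    [quotient of powers; product of powers]

u^(-74)v^71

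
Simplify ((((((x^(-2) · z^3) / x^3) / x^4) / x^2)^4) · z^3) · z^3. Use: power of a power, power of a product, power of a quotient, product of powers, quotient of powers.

x^(-44)·z^18

((((((x^(-2) · z^3) / x^3) / x^4) / x^2)^4) · z^3) · z^3
= ((((((x^(-2) · z^3) / x^3) / x^4)^4) / ((x^2)^4)) · z^3) · z^3    [power of a quotient]
= ((((((x^(-2) · z^3) / x^3)^4) / ((x^4)^4)) / ((x^2)^4)) · z^3) · z^3    [power of a quotient]
= ((((((x^(-2) · z^3)^4) / ((x^3)^4)) / ((x^4)^4)) / ((x^2)^4)) · z^3) · z^3    [power of a quotient]
= (((((((x^(-2))^4) · ((z^3)^4)) / ((x^3)^4)) / ((x^4)^4)) / ((x^2)^4)) · z^3) · z^3    [power of a product]
= (((((x^(-8) · ((z^3)^4)) / ((x^3)^4)) / ((x^4)^4)) / ((x^2)^4)) · z^3) · z^3    [power of a power]
= (((((x^(-8) · z^12) / ((x^3)^4)) / ((x^4)^4)) / ((x^2)^4)) · z^3) · z^3    [power of a power]
= (((((x^(-8) · z^12) / x^12) / ((x^4)^4)) / ((x^2)^4)) · z^3) · z^3    [power of a power]
= (((((x^(-8) · z^12) / x^12) / x^16) / ((x^2)^4)) · z^3) · z^3    [power of a power]
= (((((x^(-8) · z^12) / x^12) / x^16) / x^8) · z^3) · z^3    [power of a power]
= x^(-44)·z^18    [quotient of powers; product of powers]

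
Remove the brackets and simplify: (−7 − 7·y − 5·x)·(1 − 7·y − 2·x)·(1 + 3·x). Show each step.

(−7 − 7·y − 5·x)·(1 − 7·y − 2·x)·(1 + 3·x)
= (−7 + 49·y + 14·x − 7·y + 49·y^2 + 14·x·y − 5·x + 35·x·y + 10·x^2)·(1 + 3·x)    [distributive law]
= (−7 + 42·y + 9·x + 49·y^2 + 49·x·y + 10·x^2)·(1 + 3·x)    [combine like terms]
= −7 − 21·x + 42·y + 126·x·y + 9·x + 27·x^2 + 49·y^2 + 147·x·y^2 + 49·x·y + 147·x^2·y + 10·x^2 + 30·x^3    [distributive law]
= −7 − 12·x + 42·y + 175·x·y + 37·x^2 + 49·y^2 + 147·x·y^2 + 147·x^2·y + 30·x^3    [combine like terms]

−7 − 12·x + 42·y + 175·x·y + 37·x^2 + 49·y^2 + 147·x·y^2 + 147·x^2·y + 30·x^3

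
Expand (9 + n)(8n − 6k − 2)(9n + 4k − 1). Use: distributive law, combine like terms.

622n² − 200kn − 232n − 216k² − 18k + 18 + 72n³ − 22kn² − 24k²n

(9 + n)(8n − 6k − 2)(9n + 4k − 1)
= (72n − 54k − 18 + 8n² − 6kn − 2n)(9n + 4k − 1)    [distributive law]
= (70n − 54k − 18 + 8n² − 6kn)(9n + 4k − 1)    [combine like terms]
= 630n² + 280kn − 70n − 486kn − 216k² + 54k − 162n − 72k + 18 + 72n³ + 32kn² − 8n² − 54kn² − 24k²n + 6kn    [distributive law]
= 622n² − 200kn − 232n − 216k² − 18k + 18 + 72n³ − 22kn² − 24k²n    [combine like terms]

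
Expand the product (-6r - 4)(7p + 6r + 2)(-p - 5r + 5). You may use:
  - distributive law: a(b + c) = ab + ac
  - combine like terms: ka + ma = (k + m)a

(-6r - 4)(7p + 6r + 2)(-p - 5r + 5)
= (-42pr - 36r^2 - 12r - 28p - 24r - 8)(-p - 5r + 5)    [distributive law]
= (-42pr - 36r^2 - 36r - 28p - 8)(-p - 5r + 5)    [combine like terms]
= 42p^2r + 210pr^2 - 210pr + 36pr^2 + 180r^3 - 180r^2 + 36pr + 180r^2 - 180r + 28p^2 + 140pr - 140p + 8p + 40r - 40    [distributive law]
= 42p^2r + 246pr^2 - 34pr + 180r^3 - 140r + 28p^2 - 132p - 40    [combine like terms]

42p^2r + 246pr^2 - 34pr + 180r^3 - 140r + 28p^2 - 132p - 40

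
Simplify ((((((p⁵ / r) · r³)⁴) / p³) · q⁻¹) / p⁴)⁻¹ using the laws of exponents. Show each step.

((((((p⁵ / r) · r³)⁴) / p³) · q⁻¹) / p⁴)⁻¹
= ((((((p⁵ / r) · r³)⁴) / p³) · q⁻¹)⁻¹) / ((p⁴)⁻¹)    [power of a quotient]
= ((((((p⁵ / r) · r³)⁴) / p³)⁻¹) · ((q⁻¹)⁻¹)) / ((p⁴)⁻¹)    [power of a product]
= ((((((p⁵ / r) · r³)⁴)⁻¹) / ((p³)⁻¹)) · ((q⁻¹)⁻¹)) / ((p⁴)⁻¹)    [power of a quotient]
= (((((p⁵ / r) · r³)⁻⁴) / ((p³)⁻¹)) · ((q⁻¹)⁻¹)) / ((p⁴)⁻¹)    [power of a power]
= (((((p⁵ / r)⁻⁴) · ((r³)⁻⁴)) / ((p³)⁻¹)) · ((q⁻¹)⁻¹)) / ((p⁴)⁻¹)    [power of a product]
= ((((((p⁵)⁻⁴) / (r⁻⁴)) · ((r³)⁻⁴)) / ((p³)⁻¹)) · ((q⁻¹)⁻¹)) / ((p⁴)⁻¹)    [power of a quotient]
= ((((p⁻²⁰ / (r⁻⁴)) · ((r³)⁻⁴)) / ((p³)⁻¹)) · ((q⁻¹)⁻¹)) / ((p⁴)⁻¹)    [power of a power]
= ((((p⁻²⁰ / r⁻⁴) · r⁻¹²) / ((p³)⁻¹)) · ((q⁻¹)⁻¹)) / ((p⁴)⁻¹)    [power of a power]
= ((((p⁻²⁰ / r⁻⁴) · r⁻¹²) / p⁻³) · ((q⁻¹)⁻¹)) / ((p⁴)⁻¹)    [power of a power]
= ((((p⁻²⁰ / r⁻⁴) · r⁻¹²) / p⁻³) · q) / ((p⁴)⁻¹)    [power of a power]
= ((((p⁻²⁰ / r⁻⁴) · r⁻¹²) / p⁻³) · q) / p⁻⁴    [power of a power]
= p⁻¹³qr⁻⁸    [quotient of powers; product of powers]

p⁻¹³qr⁻⁸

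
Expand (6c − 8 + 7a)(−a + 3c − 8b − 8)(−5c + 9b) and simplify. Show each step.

(6c − 8 + 7a)(−a + 3c − 8b − 8)(−5c + 9b)
= (−6ac + 18c^2 − 48bc − 48c + 8a − 24c + 64b + 64 − 7a^2 + 21ac − 56ab − 56a)(−5c + 9b)    [distributive law]
= (15ac + 18c^2 − 48bc − 72c − 48a + 64b + 64 − 7a^2 − 56ab)(−5c + 9b)    [combine like terms]
= −75ac^2 + 135abc − 90c^3 + 162bc^2 + 240bc^2 − 432b^2c + 360c^2 − 648bc + 240ac − 432ab − 320bc + 576b^2 − 320c + 576b + 35a^2c − 63a^2b + 280abc − 504ab^2    [distributive law]
= −75ac^2 + 415abc − 90c^3 + 402bc^2 − 432b^2c + 360c^2 − 968bc + 240ac − 432ab + 576b^2 − 320c + 576b + 35a^2c − 63a^2b − 504ab^2    [combine like terms]

−75ac^2 + 415abc − 90c^3 + 402bc^2 − 432b^2c + 360c^2 − 968bc + 240ac − 432ab + 576b^2 − 320c + 576b + 35a^2c − 63a^2b − 504ab^2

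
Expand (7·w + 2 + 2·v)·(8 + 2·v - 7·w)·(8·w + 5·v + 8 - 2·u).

(7·w + 2 + 2·v)·(8 + 2·v - 7·w)·(8·w + 5·v + 8 - 2·u)
= (56·w + 14·v·w - 49·w^2 + 16 + 4·v - 14·w + 16·v + 4·v^2 - 14·v·w)·(8·w + 5·v + 8 - 2·u)    [distributive law]
= (42·w - 49·w^2 + 16 + 20·v + 4·v^2)·(8·w + 5·v + 8 - 2·u)    [combine like terms]
= 336·w^2 + 210·v·w + 336·w - 84·u·w - 392·w^3 - 245·v·w^2 - 392·w^2 + 98·u·w^2 + 128·w + 80·v + 128 - 32·u + 160·v·w + 100·v^2 + 160·v - 40·u·v + 32·v^2·w + 20·v^3 + 32·v^2 - 8·u·v^2    [distributive law]
= -56·w^2 + 370·v·w + 464·w - 84·u·w - 392·w^3 - 245·v·w^2 + 98·u·w^2 + 240·v + 128 - 32·u + 132·v^2 - 40·u·v + 32·v^2·w + 20·v^3 - 8·u·v^2    [combine like terms]

-56·w^2 + 370·v·w + 464·w - 84·u·w - 392·w^3 - 245·v·w^2 + 98·u·w^2 + 240·v + 128 - 32·u + 132·v^2 - 40·u·v + 32·v^2·w + 20·v^3 - 8·u·v^2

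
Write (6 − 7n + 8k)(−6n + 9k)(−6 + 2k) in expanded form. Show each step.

(6 − 7n + 8k)(−6n + 9k)(−6 + 2k)
= (−36n + 54k + 42n^2 − 63kn − 48kn + 72k^2)(−6 + 2k)    [distributive law]
= (−36n + 54k + 42n^2 − 111kn + 72k^2)(−6 + 2k)    [combine like terms]
= 216n − 72kn − 324k + 108k^2 − 252n^2 + 84kn^2 + 666kn − 222k^2n − 432k^2 + 144k^3    [distributive law]
= 216n + 594kn − 324k − 324k^2 − 252n^2 + 84kn^2 − 222k^2n + 144k^3    [combine like terms]

216n + 594kn − 324k − 324k^2 − 252n^2 + 84kn^2 − 222k^2n + 144k^3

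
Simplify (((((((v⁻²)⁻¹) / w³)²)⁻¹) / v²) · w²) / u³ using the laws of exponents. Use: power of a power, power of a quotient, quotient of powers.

(((((((v⁻²)⁻¹) / w³)²)⁻¹) / v²) · w²) / u³
= ((((((v⁻²)⁻¹) / w³)⁻²) / v²) · w²) / u³    [power of a power]
= ((((((v⁻²)⁻¹)⁻²) / ((w³)⁻²)) / v²) · w²) / u³    [power of a quotient]
= (((((v⁻²)²) / ((w³)⁻²)) / v²) · w²) / u³    [power of a power]
= (((v⁻⁴ / ((w³)⁻²)) / v²) · w²) / u³    [power of a power]
= (((v⁻⁴ / w⁻⁶) / v²) · w²) / u³    [power of a power]
= u⁻³v⁻⁶w⁸    [quotient of powers]

u⁻³v⁻⁶w⁸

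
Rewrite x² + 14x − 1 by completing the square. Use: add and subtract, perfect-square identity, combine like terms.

x² + 14x − 1
= x² + 14x + 49 − 49 − 1    [add and subtract 49]
= (x + 7)² − 49 − 1    [perfect-square identity]
= (x + 7)² − 50    [combine constants]

(x + 7)² − 50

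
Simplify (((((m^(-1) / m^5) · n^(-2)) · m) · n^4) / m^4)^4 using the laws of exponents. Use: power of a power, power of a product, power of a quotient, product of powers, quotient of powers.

(((((m^(-1) / m^5) · n^(-2)) · m) · n^4) / m^4)^4
= (((((m^(-1) / m^5) · n^(-2)) · m) · n^4)^4) / ((m^4)^4)    [power of a quotient]
= (((((m^(-1) / m^5) · n^(-2)) · m)^4) · ((n^4)^4)) / ((m^4)^4)    [power of a product]
= (((((m^(-1) / m^5) · n^(-2))^4) · (m^4)) · ((n^4)^4)) / ((m^4)^4)    [power of a product]
= (((((m^(-1) / m^5)^4) · ((n^(-2))^4)) · (m^4)) · ((n^4)^4)) / ((m^4)^4)    [power of a product]
= ((((((m^(-1))^4) / ((m^5)^4)) · ((n^(-2))^4)) · (m^4)) · ((n^4)^4)) / ((m^4)^4)    [power of a quotient]
= ((((m^(-4) / ((m^5)^4)) · ((n^(-2))^4)) · (m^4)) · ((n^4)^4)) / ((m^4)^4)    [power of a power]
= ((((m^(-4) / m^20) · ((n^(-2))^4)) · (m^4)) · ((n^4)^4)) / ((m^4)^4)    [power of a power]
= (((m^(-24) · ((n^(-2))^4)) · (m^4)) · ((n^4)^4)) / ((m^4)^4)    [quotient of powers]
= (((m^(-24) · n^(-8)) · (m^4)) · ((n^4)^4)) / ((m^4)^4)    [power of a power]
= (((m^(-24) · n^(-8)) · m^4) · n^16) / ((m^4)^4)    [power of a power]
= (((m^(-24) · n^(-8)) · m^4) · n^16) / m^16    [power of a power]
= m^(-36)n^8    [quotient of powers; product of powers]

m^(-36)n^8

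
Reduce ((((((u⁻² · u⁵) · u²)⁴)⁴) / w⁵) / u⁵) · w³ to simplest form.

u⁷⁵w⁻²

((((((u⁻² · u⁵) · u²)⁴)⁴) / w⁵) / u⁵) · w³
= (((((u⁻² · u⁵) · u²)¹⁶) / w⁵) / u⁵) · w³    [power of a power]
= (((((u⁻² · u⁵)¹⁶) · ((u²)¹⁶)) / w⁵) / u⁵) · w³    [power of a product]
= ((((((u⁻²)¹⁶) · ((u⁵)¹⁶)) · ((u²)¹⁶)) / w⁵) / u⁵) · w³    [power of a product]
= ((((u⁻³² · ((u⁵)¹⁶)) · ((u²)¹⁶)) / w⁵) / u⁵) · w³    [power of a power]
= ((((u⁻³² · u⁸⁰) · ((u²)¹⁶)) / w⁵) / u⁵) · w³    [power of a power]
= (((u⁴⁸ · ((u²)¹⁶)) / w⁵) / u⁵) · w³    [product of powers]
= (((u⁴⁸ · u³²) / w⁵) / u⁵) · w³    [power of a power]
= ((u⁸⁰ / w⁵) / u⁵) · w³    [product of powers]
= u⁷⁵w⁻²    [quotient of powers]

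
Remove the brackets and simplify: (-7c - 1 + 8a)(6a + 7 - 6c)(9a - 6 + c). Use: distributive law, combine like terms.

-762a^2c + 203ac + 288ac^2 + 251c - 295c^2 + 42c^3 + 162a^2 - 363a + 42 + 432a^3

(-7c - 1 + 8a)(6a + 7 - 6c)(9a - 6 + c)
= (-42ac - 49c + 42c^2 - 6a - 7 + 6c + 48a^2 + 56a - 48ac)(9a - 6 + c)    [distributive law]
= (-90ac - 43c + 42c^2 + 50a - 7 + 48a^2)(9a - 6 + c)    [combine like terms]
= -810a^2c + 540ac - 90ac^2 - 387ac + 258c - 43c^2 + 378ac^2 - 252c^2 + 42c^3 + 450a^2 - 300a + 50ac - 63a + 42 - 7c + 432a^3 - 288a^2 + 48a^2c    [distributive law]
= -762a^2c + 203ac + 288ac^2 + 251c - 295c^2 + 42c^3 + 162a^2 - 363a + 42 + 432a^3    [combine like terms]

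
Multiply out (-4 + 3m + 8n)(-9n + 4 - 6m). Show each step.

(-4 + 3m + 8n)(-9n + 4 - 6m)
= 36n - 16 + 24m - 27mn + 12m - 18m^2 - 72n^2 + 32n - 48mn    [distributive law]
= 68n - 16 + 36m - 75mn - 18m^2 - 72n^2    [combine like terms]

68n - 16 + 36m - 75mn - 18m^2 - 72n^2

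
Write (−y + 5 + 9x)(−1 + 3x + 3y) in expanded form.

(−y + 5 + 9x)(−1 + 3x + 3y)
= y − 3xy − 3y^2 − 5 + 15x + 15y − 9x + 27x^2 + 27xy    [distributive law]
= 16y + 24xy − 3y^2 − 5 + 6x + 27x^2    [combine like terms]

16y + 24xy − 3y^2 − 5 + 6x + 27x^2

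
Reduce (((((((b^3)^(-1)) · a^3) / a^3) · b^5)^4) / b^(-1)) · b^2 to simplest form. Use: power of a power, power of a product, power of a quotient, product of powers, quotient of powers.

b^11

(((((((b^3)^(-1)) · a^3) / a^3) · b^5)^4) / b^(-1)) · b^2
= (((((((b^3)^(-1)) · a^3) / a^3)^4) · ((b^5)^4)) / b^(-1)) · b^2    [power of a product]
= (((((((b^3)^(-1)) · a^3)^4) / ((a^3)^4)) · ((b^5)^4)) / b^(-1)) · b^2    [power of a quotient]
= (((((((b^3)^(-1))^4) · ((a^3)^4)) / ((a^3)^4)) · ((b^5)^4)) / b^(-1)) · b^2    [power of a product]
= ((((((b^3)^(-4)) · ((a^3)^4)) / ((a^3)^4)) · ((b^5)^4)) / b^(-1)) · b^2    [power of a power]
= ((((b^(-12) · ((a^3)^4)) / ((a^3)^4)) · ((b^5)^4)) / b^(-1)) · b^2    [power of a power]
= ((((b^(-12) · a^12) / ((a^3)^4)) · ((b^5)^4)) / b^(-1)) · b^2    [power of a power]
= ((((b^(-12) · a^12) / a^12) · ((b^5)^4)) / b^(-1)) · b^2    [power of a power]
= ((((b^(-12) · a^12) / a^12) · b^20) / b^(-1)) · b^2    [power of a power]
= b^11    [quotient of powers; product of powers]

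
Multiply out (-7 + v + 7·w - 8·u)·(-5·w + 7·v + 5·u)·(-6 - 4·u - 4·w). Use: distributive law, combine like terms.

-210·w - 450·u·w + 70·w² + 294·v + 502·u·v - 68·v·w + 210·u + 380·u² + 28·u·v·w - 176·v·w² - 42·v² - 28·u·v² - 28·v²·w + 204·u²·v - 160·u·w² + 140·w³ - 140·u²·w + 160·u³

(-7 + v + 7·w - 8·u)·(-5·w + 7·v + 5·u)·(-6 - 4·u - 4·w)
= (35·w - 49·v - 35·u - 5·v·w + 7·v² + 5·u·v - 35·w² + 49·v·w + 35·u·w + 40·u·w - 56·u·v - 40·u²)·(-6 - 4·u - 4·w)    [distributive law]
= (35·w - 49·v - 35·u + 44·v·w + 7·v² - 51·u·v - 35·w² + 75·u·w - 40·u²)·(-6 - 4·u - 4·w)    [combine like terms]
= -210·w - 140·u·w - 140·w² + 294·v + 196·u·v + 196·v·w + 210·u + 140·u² + 140·u·w - 264·v·w - 176·u·v·w - 176·v·w² - 42·v² - 28·u·v² - 28·v²·w + 306·u·v + 204·u²·v + 204·u·v·w + 210·w² + 140·u·w² + 140·w³ - 450·u·w - 300·u²·w - 300·u·w² + 240·u² + 160·u³ + 160·u²·w    [distributive law]
= -210·w - 450·u·w + 70·w² + 294·v + 502·u·v - 68·v·w + 210·u + 380·u² + 28·u·v·w - 176·v·w² - 42·v² - 28·u·v² - 28·v²·w + 204·u²·v - 160·u·w² + 140·w³ - 140·u²·w + 160·u³    [combine like terms]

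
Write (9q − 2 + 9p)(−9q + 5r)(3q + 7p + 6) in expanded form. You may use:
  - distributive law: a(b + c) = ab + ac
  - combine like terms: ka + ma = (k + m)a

(9q − 2 + 9p)(−9q + 5r)(3q + 7p + 6)
= (−81q² + 45qr + 18q − 10r − 81pq + 45pr)(3q + 7p + 6)    [distributive law]
= −243q³ − 567pq² − 486q² + 135q²r + 315pqr + 270qr + 54q² + 126pq + 108q − 30qr − 70pr − 60r − 243pq² − 567p²q − 486pq + 135pqr + 315p²r + 270pr    [distributive law]
= −243q³ − 810pq² − 432q² + 135q²r + 450pqr + 240qr − 360pq + 108q + 200pr − 60r − 567p²q + 315p²r    [combine like terms]

−243q³ − 810pq² − 432q² + 135q²r + 450pqr + 240qr − 360pq + 108q + 200pr − 60r − 567p²q + 315p²r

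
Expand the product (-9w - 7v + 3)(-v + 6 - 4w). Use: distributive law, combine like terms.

(-9w - 7v + 3)(-v + 6 - 4w)
= 9vw - 54w + 36w^2 + 7v^2 - 42v + 28vw - 3v + 18 - 12w    [distributive law]
= 37vw - 66w + 36w^2 + 7v^2 - 45v + 18    [combine like terms]

37vw - 66w + 36w^2 + 7v^2 - 45v + 18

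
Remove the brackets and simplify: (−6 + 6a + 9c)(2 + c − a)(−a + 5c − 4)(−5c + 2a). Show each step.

(−6 + 6a + 9c)(2 + c − a)(−a + 5c − 4)(−5c + 2a)
= (−12 − 6c + 6a + 12a + 6ac − 6a^2 + 18c + 9c^2 − 9ac)(−a + 5c − 4)(−5c + 2a)    [distributive law]
= (−12 + 12c + 18a − 3ac − 6a^2 + 9c^2)(−a + 5c − 4)(−5c + 2a)    [combine like terms]
= (12a − 60c + 48 − 12ac + 60c^2 − 48c − 18a^2 + 90ac − 72a + 3a^2c − 15ac^2 + 12ac + 6a^3 − 30a^2c + 24a^2 − 9ac^2 + 45c^3 − 36c^2)(−5c + 2a)    [distributive law]
= (−60a − 108c + 48 + 90ac + 24c^2 + 6a^2 − 27a^2c − 24ac^2 + 6a^3 + 45c^3)(−5c + 2a)    [combine like terms]
= 300ac − 120a^2 + 540c^2 − 216ac − 240c + 96a − 450ac^2 + 180a^2c − 120c^3 + 48ac^2 − 30a^2c + 12a^3 + 135a^2c^2 − 54a^3c + 120ac^3 − 48a^2c^2 − 30a^3c + 12a^4 − 225c^4 + 90ac^3    [distributive law]
= 84ac − 120a^2 + 540c^2 − 240c + 96a − 402ac^2 + 150a^2c − 120c^3 + 12a^3 + 87a^2c^2 − 84a^3c + 210ac^3 + 12a^4 − 225c^4    [combine like terms]

84ac − 120a^2 + 540c^2 − 240c + 96a − 402ac^2 + 150a^2c − 120c^3 + 12a^3 + 87a^2c^2 − 84a^3c + 210ac^3 + 12a^4 − 225c^4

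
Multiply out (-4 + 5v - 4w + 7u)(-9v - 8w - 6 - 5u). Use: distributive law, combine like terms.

6v + 56w + 24 - 22u - 45v² - 4vw - 88uv + 32w² - 36uw - 35u²

(-4 + 5v - 4w + 7u)(-9v - 8w - 6 - 5u)
= 36v + 32w + 24 + 20u - 45v² - 40vw - 30v - 25uv + 36vw + 32w² + 24w + 20uw - 63uv - 56uw - 42u - 35u²    [distributive law]
= 6v + 56w + 24 - 22u - 45v² - 4vw - 88uv + 32w² - 36uw - 35u²    [combine like terms]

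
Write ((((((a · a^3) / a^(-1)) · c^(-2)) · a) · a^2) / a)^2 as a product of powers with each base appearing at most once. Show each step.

((((((a · a^3) / a^(-1)) · c^(-2)) · a) · a^2) / a)^2
= ((((((a · a^3) / a^(-1)) · c^(-2)) · a) · a^2)^2) / (a^2)    [power of a quotient]
= ((((((a · a^3) / a^(-1)) · c^(-2)) · a)^2) · ((a^2)^2)) / (a^2)    [power of a product]
= ((((((a · a^3) / a^(-1)) · c^(-2))^2) · (a^2)) · ((a^2)^2)) / (a^2)    [power of a product]
= ((((((a · a^3) / a^(-1))^2) · ((c^(-2))^2)) · (a^2)) · ((a^2)^2)) / (a^2)    [power of a product]
= ((((((a · a^3)^2) / ((a^(-1))^2)) · ((c^(-2))^2)) · (a^2)) · ((a^2)^2)) / (a^2)    [power of a quotient]
= ((((((a^2) · ((a^3)^2)) / ((a^(-1))^2)) · ((c^(-2))^2)) · (a^2)) · ((a^2)^2)) / (a^2)    [power of a product]
= (((((a^2 · a^6) / ((a^(-1))^2)) · ((c^(-2))^2)) · (a^2)) · ((a^2)^2)) / (a^2)    [power of a power]
= ((((a^8 / ((a^(-1))^2)) · ((c^(-2))^2)) · (a^2)) · ((a^2)^2)) / (a^2)    [product of powers]
= ((((a^8 / a^(-2)) · ((c^(-2))^2)) · (a^2)) · ((a^2)^2)) / (a^2)    [power of a power]
= (((a^10 · ((c^(-2))^2)) · (a^2)) · ((a^2)^2)) / (a^2)    [quotient of powers]
= (((a^10 · c^(-4)) · (a^2)) · ((a^2)^2)) / (a^2)    [power of a power]
= (((a^10 · c^(-4)) · a^2) · a^4) / (a^2)    [power of a power]
= a^14·c^(-4)    [quotient of powers; product of powers]

a^14·c^(-4)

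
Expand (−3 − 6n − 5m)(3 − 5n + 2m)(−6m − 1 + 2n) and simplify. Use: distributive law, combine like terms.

75m + 9 − 15n − 37mn − 36n² + 136m² − 154mn² + 60n³ − 98m²n + 60m³

(−3 − 6n − 5m)(3 − 5n + 2m)(−6m − 1 + 2n)
= (−9 + 15n − 6m − 18n + 30n² − 12mn − 15m + 25mn − 10m²)(−6m − 1 + 2n)    [distributive law]
= (−9 − 3n − 21m + 30n² + 13mn − 10m²)(−6m − 1 + 2n)    [combine like terms]
= 54m + 9 − 18n + 18mn + 3n − 6n² + 126m² + 21m − 42mn − 180mn² − 30n² + 60n³ − 78m²n − 13mn + 26mn² + 60m³ + 10m² − 20m²n    [distributive law]
= 75m + 9 − 15n − 37mn − 36n² + 136m² − 154mn² + 60n³ − 98m²n + 60m³    [combine like terms]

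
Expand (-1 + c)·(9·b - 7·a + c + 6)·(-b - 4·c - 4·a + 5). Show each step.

(-1 + c)·(9·b - 7·a + c + 6)·(-b - 4·c - 4·a + 5)
= (-9·b + 7·a - c - 6 + 9·b·c - 7·a·c + c^2 + 6·c)·(-b - 4·c - 4·a + 5)    [distributive law]
= (-9·b + 7·a + 5·c - 6 + 9·b·c - 7·a·c + c^2)·(-b - 4·c - 4·a + 5)    [combine like terms]
= 9·b^2 + 36·b·c + 36·a·b - 45·b - 7·a·b - 28·a·c - 28·a^2 + 35·a - 5·b·c - 20·c^2 - 20·a·c + 25·c + 6·b + 24·c + 24·a - 30 - 9·b^2·c - 36·b·c^2 - 36·a·b·c + 45·b·c + 7·a·b·c + 28·a·c^2 + 28·a^2·c - 35·a·c - b·c^2 - 4·c^3 - 4·a·c^2 + 5·c^2    [distributive law]
= 9·b^2 + 76·b·c + 29·a·b - 39·b - 83·a·c - 28·a^2 + 59·a - 15·c^2 + 49·c - 30 - 9·b^2·c - 37·b·c^2 - 29·a·b·c + 24·a·c^2 + 28·a^2·c - 4·c^3    [combine like terms]

9·b^2 + 76·b·c + 29·a·b - 39·b - 83·a·c - 28·a^2 + 59·a - 15·c^2 + 49·c - 30 - 9·b^2·c - 37·b·c^2 - 29·a·b·c + 24·a·c^2 + 28·a^2·c - 4·c^3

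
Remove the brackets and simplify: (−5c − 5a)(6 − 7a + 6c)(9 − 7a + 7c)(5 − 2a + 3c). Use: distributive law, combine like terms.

−1350c − 45ac − 3210c^2 + 2535a^2c + 2320ac^2 − 2490c^3 − 1155a^3c + 140a^2c^2 + 1155ac^3 − 630c^4 − 1350a + 3165a^2 − 2275a^3 + 490a^4

(−5c − 5a)(6 − 7a + 6c)(9 − 7a + 7c)(5 − 2a + 3c)
= (−30c + 35ac − 30c^2 − 30a + 35a^2 − 30ac)(9 − 7a + 7c)(5 − 2a + 3c)    [distributive law]
= (−30c + 5ac − 30c^2 − 30a + 35a^2)(9 − 7a + 7c)(5 − 2a + 3c)    [combine like terms]
= (−270c + 210ac − 210c^2 + 45ac − 35a^2c + 35ac^2 − 270c^2 + 210ac^2 − 210c^3 − 270a + 210a^2 − 210ac + 315a^2 − 245a^3 + 245a^2c)(5 − 2a + 3c)    [distributive law]
= (−270c + 45ac − 480c^2 + 210a^2c + 245ac^2 − 210c^3 − 270a + 525a^2 − 245a^3)(5 − 2a + 3c)    [combine like terms]
= −1350c + 540ac − 810c^2 + 225ac − 90a^2c + 135ac^2 − 2400c^2 + 960ac^2 − 1440c^3 + 1050a^2c − 420a^3c + 630a^2c^2 + 1225ac^2 − 490a^2c^2 + 735ac^3 − 1050c^3 + 420ac^3 − 630c^4 − 1350a + 540a^2 − 810ac + 2625a^2 − 1050a^3 + 1575a^2c − 1225a^3 + 490a^4 − 735a^3c    [distributive law]
= −1350c − 45ac − 3210c^2 + 2535a^2c + 2320ac^2 − 2490c^3 − 1155a^3c + 140a^2c^2 + 1155ac^3 − 630c^4 − 1350a + 3165a^2 − 2275a^3 + 490a^4    [combine like terms]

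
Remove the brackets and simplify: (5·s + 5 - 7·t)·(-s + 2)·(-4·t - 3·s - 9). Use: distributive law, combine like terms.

(5·s + 5 - 7·t)·(-s + 2)·(-4·t - 3·s - 9)
= (-5·s^2 + 10·s - 5·s + 10 + 7·s·t - 14·t)·(-4·t - 3·s - 9)    [distributive law]
= (-5·s^2 + 5·s + 10 + 7·s·t - 14·t)·(-4·t - 3·s - 9)    [combine like terms]
= 20·s^2·t + 15·s^3 + 45·s^2 - 20·s·t - 15·s^2 - 45·s - 40·t - 30·s - 90 - 28·s·t^2 - 21·s^2·t - 63·s·t + 56·t^2 + 42·s·t + 126·t    [distributive law]
= -s^2·t + 15·s^3 + 30·s^2 - 41·s·t - 75·s + 86·t - 90 - 28·s·t^2 + 56·t^2    [combine like terms]

-s^2·t + 15·s^3 + 30·s^2 - 41·s·t - 75·s + 86·t - 90 - 28·s·t^2 + 56·t^2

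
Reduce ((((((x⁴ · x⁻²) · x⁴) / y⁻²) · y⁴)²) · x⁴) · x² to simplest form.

x¹⁸y¹²

((((((x⁴ · x⁻²) · x⁴) / y⁻²) · y⁴)²) · x⁴) · x²
= ((((((x⁴ · x⁻²) · x⁴) / y⁻²)²) · ((y⁴)²)) · x⁴) · x²    [power of a product]
= ((((((x⁴ · x⁻²) · x⁴)²) / ((y⁻²)²)) · ((y⁴)²)) · x⁴) · x²    [power of a quotient]
= ((((((x⁴ · x⁻²)²) · ((x⁴)²)) / ((y⁻²)²)) · ((y⁴)²)) · x⁴) · x²    [power of a product]
= (((((((x⁴)²) · ((x⁻²)²)) · ((x⁴)²)) / ((y⁻²)²)) · ((y⁴)²)) · x⁴) · x²    [power of a product]
= (((((x⁸ · ((x⁻²)²)) · ((x⁴)²)) / ((y⁻²)²)) · ((y⁴)²)) · x⁴) · x²    [power of a power]
= (((((x⁸ · x⁻⁴) · ((x⁴)²)) / ((y⁻²)²)) · ((y⁴)²)) · x⁴) · x²    [power of a power]
= ((((x⁴ · ((x⁴)²)) / ((y⁻²)²)) · ((y⁴)²)) · x⁴) · x²    [product of powers]
= ((((x⁴ · x⁸) / ((y⁻²)²)) · ((y⁴)²)) · x⁴) · x²    [power of a power]
= (((x¹² / ((y⁻²)²)) · ((y⁴)²)) · x⁴) · x²    [product of powers]
= (((x¹² / y⁻⁴) · ((y⁴)²)) · x⁴) · x²    [power of a power]
= (((x¹² / y⁻⁴) · y⁸) · x⁴) · x²    [power of a power]
= x¹⁸y¹²    [quotient of powers; product of powers]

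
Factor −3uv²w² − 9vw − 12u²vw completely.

−3uv²w² − 9vw − 12u²vw
= 3(−uv²w² − 3vw − 4u²vw)    [factor out 3]
= 3vw(−uvw − 3 − 4u²)    [factor out vw]

3vw(−uvw − 3 − 4u²)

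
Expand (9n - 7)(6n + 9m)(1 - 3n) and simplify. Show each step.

(9n - 7)(6n + 9m)(1 - 3n)
= (54n² + 81mn - 42n - 63m)(1 - 3n)    [distributive law]
= 54n² - 162n³ + 81mn - 243mn² - 42n + 126n² - 63m + 189mn    [distributive law]
= 180n² - 162n³ + 270mn - 243mn² - 42n - 63m    [combine like terms]

180n² - 162n³ + 270mn - 243mn² - 42n - 63m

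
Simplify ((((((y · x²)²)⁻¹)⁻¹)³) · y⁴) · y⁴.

((((((y · x²)²)⁻¹)⁻¹)³) · y⁴) · y⁴
= (((((y · x²)²)⁻¹)⁻³) · y⁴) · y⁴    [power of a power]
= ((((y · x²)²)³) · y⁴) · y⁴    [power of a power]
= (((y · x²)⁶) · y⁴) · y⁴    [power of a power]
= (((y⁶) · ((x²)⁶)) · y⁴) · y⁴    [power of a product]
= ((y⁶ · x¹²) · y⁴) · y⁴    [power of a power]
= x¹²y¹⁴    [product of powers]

x¹²y¹⁴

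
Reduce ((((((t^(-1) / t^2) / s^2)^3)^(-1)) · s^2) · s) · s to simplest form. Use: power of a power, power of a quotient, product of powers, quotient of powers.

s^10t^9

((((((t^(-1) / t^2) / s^2)^3)^(-1)) · s^2) · s) · s
= (((((t^(-1) / t^2) / s^2)^(-3)) · s^2) · s) · s    [power of a power]
= (((((t^(-1) / t^2)^(-3)) / ((s^2)^(-3))) · s^2) · s) · s    [power of a quotient]
= ((((((t^(-1))^(-3)) / ((t^2)^(-3))) / ((s^2)^(-3))) · s^2) · s) · s    [power of a quotient]
= ((((t^3 / ((t^2)^(-3))) / ((s^2)^(-3))) · s^2) · s) · s    [power of a power]
= ((((t^3 / t^(-6)) / ((s^2)^(-3))) · s^2) · s) · s    [power of a power]
= (((t^9 / ((s^2)^(-3))) · s^2) · s) · s    [quotient of powers]
= (((t^9 / s^(-6)) · s^2) · s) · s    [power of a power]
= s^10t^9    [quotient of powers; product of powers]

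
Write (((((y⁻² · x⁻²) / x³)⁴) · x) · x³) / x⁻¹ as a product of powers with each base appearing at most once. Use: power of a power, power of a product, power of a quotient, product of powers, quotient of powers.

x⁻¹⁵y⁻⁸

(((((y⁻² · x⁻²) / x³)⁴) · x) · x³) / x⁻¹
= (((((y⁻² · x⁻²)⁴) / ((x³)⁴)) · x) · x³) / x⁻¹    [power of a quotient]
= ((((((y⁻²)⁴) · ((x⁻²)⁴)) / ((x³)⁴)) · x) · x³) / x⁻¹    [power of a product]
= ((((y⁻⁸ · ((x⁻²)⁴)) / ((x³)⁴)) · x) · x³) / x⁻¹    [power of a power]
= ((((y⁻⁸ · x⁻⁸) / ((x³)⁴)) · x) · x³) / x⁻¹    [power of a power]
= ((((y⁻⁸ · x⁻⁸) / x¹²) · x) · x³) / x⁻¹    [power of a power]
= x⁻¹⁵y⁻⁸    [quotient of powers; product of powers]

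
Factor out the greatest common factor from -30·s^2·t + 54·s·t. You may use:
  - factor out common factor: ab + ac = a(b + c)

-30·s^2·t + 54·s·t
= 6(-5·s^2·t + 9·s·t)    [factor out 6]
= 6·s·t(-5·s + 9)    [factor out s·t]

6·s·t(-5·s + 9)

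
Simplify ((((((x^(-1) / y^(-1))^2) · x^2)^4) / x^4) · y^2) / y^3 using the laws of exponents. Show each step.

((((((x^(-1) / y^(-1))^2) · x^2)^4) / x^4) · y^2) / y^3
= ((((((x^(-1) / y^(-1))^2)^4) · ((x^2)^4)) / x^4) · y^2) / y^3    [power of a product]
= (((((x^(-1) / y^(-1))^8) · ((x^2)^4)) / x^4) · y^2) / y^3    [power of a power]
= ((((((x^(-1))^8) / ((y^(-1))^8)) · ((x^2)^4)) / x^4) · y^2) / y^3    [power of a quotient]
= ((((x^(-8) / ((y^(-1))^8)) · ((x^2)^4)) / x^4) · y^2) / y^3    [power of a power]
= ((((x^(-8) / y^(-8)) · ((x^2)^4)) / x^4) · y^2) / y^3    [power of a power]
= ((((x^(-8) / y^(-8)) · x^8) / x^4) · y^2) / y^3    [power of a power]
= x^(-4)y^7    [quotient of powers; product of powers]

x^(-4)y^7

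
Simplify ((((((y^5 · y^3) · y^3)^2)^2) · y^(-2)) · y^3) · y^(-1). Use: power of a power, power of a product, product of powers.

y^44

((((((y^5 · y^3) · y^3)^2)^2) · y^(-2)) · y^3) · y^(-1)
= (((((y^5 · y^3) · y^3)^4) · y^(-2)) · y^3) · y^(-1)    [power of a power]
= (((((y^5 · y^3)^4) · ((y^3)^4)) · y^(-2)) · y^3) · y^(-1)    [power of a product]
= ((((((y^5)^4) · ((y^3)^4)) · ((y^3)^4)) · y^(-2)) · y^3) · y^(-1)    [power of a product]
= ((((y^20 · ((y^3)^4)) · ((y^3)^4)) · y^(-2)) · y^3) · y^(-1)    [power of a power]
= ((((y^20 · y^12) · ((y^3)^4)) · y^(-2)) · y^3) · y^(-1)    [power of a power]
= (((y^32 · ((y^3)^4)) · y^(-2)) · y^3) · y^(-1)    [product of powers]
= (((y^32 · y^12) · y^(-2)) · y^3) · y^(-1)    [power of a power]
= ((y^44 · y^(-2)) · y^3) · y^(-1)    [product of powers]
= (y^42 · y^3) · y^(-1)    [product of powers]
= y^45 · y^(-1)    [product of powers]
= y^44    [product of powers]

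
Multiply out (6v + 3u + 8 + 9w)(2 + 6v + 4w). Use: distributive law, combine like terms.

(6v + 3u + 8 + 9w)(2 + 6v + 4w)
= 12v + 36v² + 24vw + 6u + 18uv + 12uw + 16 + 48v + 32w + 18w + 54vw + 36w²    [distributive law]
= 60v + 36v² + 78vw + 6u + 18uv + 12uw + 16 + 50w + 36w²    [combine like terms]

60v + 36v² + 78vw + 6u + 18uv + 12uw + 16 + 50w + 36w²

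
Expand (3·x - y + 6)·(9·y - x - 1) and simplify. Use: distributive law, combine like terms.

28·x·y - 3·x^2 - 9·x - 9·y^2 + 55·y - 6

(3·x - y + 6)·(9·y - x - 1)
= 27·x·y - 3·x^2 - 3·x - 9·y^2 + x·y + y + 54·y - 6·x - 6    [distributive law]
= 28·x·y - 3·x^2 - 9·x - 9·y^2 + 55·y - 6    [combine like terms]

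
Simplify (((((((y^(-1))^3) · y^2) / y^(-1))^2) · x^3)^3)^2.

(((((((y^(-1))^3) · y^2) / y^(-1))^2) · x^3)^3)^2
= ((((((y^(-1))^3) · y^2) / y^(-1))^2) · x^3)^6    [power of a power]
= ((((((y^(-1))^3) · y^2) / y^(-1))^2)^6) · ((x^3)^6)    [power of a product]
= (((((y^(-1))^3) · y^2) / y^(-1))^12) · ((x^3)^6)    [power of a power]
= (((((y^(-1))^3) · y^2)^12) / ((y^(-1))^12)) · ((x^3)^6)    [power of a quotient]
= (((((y^(-1))^3)^12) · ((y^2)^12)) / ((y^(-1))^12)) · ((x^3)^6)    [power of a product]
= ((((y^(-1))^36) · ((y^2)^12)) / ((y^(-1))^12)) · ((x^3)^6)    [power of a power]
= ((y^(-36) · ((y^2)^12)) / ((y^(-1))^12)) · ((x^3)^6)    [power of a power]
= ((y^(-36) · y^24) / ((y^(-1))^12)) · ((x^3)^6)    [power of a power]
= (y^(-12) / ((y^(-1))^12)) · ((x^3)^6)    [product of powers]
= (y^(-12) / y^(-12)) · ((x^3)^6)    [power of a power]
= y^0 · ((x^3)^6)    [quotient of powers]
= y^0 · x^18    [power of a power]
= x^18    [rearrange]

x^18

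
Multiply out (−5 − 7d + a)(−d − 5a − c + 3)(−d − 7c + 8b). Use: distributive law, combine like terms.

16d² + 107cd − 128bd − 28ad − 196ac + 224ab − 35c² + 40bc + 15d + 105c − 120b − 7d³ − 56cd² + 56bd² − 34ad² − 237acd + 272abd − 49c²d + 56bcd + 5a²d + 35a²c − 40a²b + 7ac² − 8abc

(−5 − 7d + a)(−d − 5a − c + 3)(−d − 7c + 8b)
= (5d + 25a + 5c − 15 + 7d² + 35ad + 7cd − 21d − ad − 5a² − ac + 3a)(−d − 7c + 8b)    [distributive law]
= (−16d + 28a + 5c − 15 + 7d² + 34ad + 7cd − 5a² − ac)(−d − 7c + 8b)    [combine like terms]
= 16d² + 112cd − 128bd − 28ad − 196ac + 224ab − 5cd − 35c² + 40bc + 15d + 105c − 120b − 7d³ − 49cd² + 56bd² − 34ad² − 238acd + 272abd − 7cd² − 49c²d + 56bcd + 5a²d + 35a²c − 40a²b + acd + 7ac² − 8abc    [distributive law]
= 16d² + 107cd − 128bd − 28ad − 196ac + 224ab − 35c² + 40bc + 15d + 105c − 120b − 7d³ − 56cd² + 56bd² − 34ad² − 237acd + 272abd − 49c²d + 56bcd + 5a²d + 35a²c − 40a²b + 7ac² − 8abc    [combine like terms]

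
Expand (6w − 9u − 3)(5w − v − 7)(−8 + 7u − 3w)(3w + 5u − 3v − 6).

333w^3 − 3099uw^2 + 216vw^2 + 1593w^2 + 585uw^3 + 780u^2w^2 − 1152uvw^2 − 270w^4 + 324vw^3 + 1140uvw − 117v^2w − 1485vw + 789u^2vw + 207uv^2w − 54v^2w^2 + 2262uw − 2862w + 2073u^2w − 1575u^3w − 1956u^2v + 153uv^2 + 1257uv + 315u^3v − 189u^2v^2 − 4431u^2 + 1302u + 2205u^3 + 72v^2 + 648v + 1008

(6w − 9u − 3)(5w − v − 7)(−8 + 7u − 3w)(3w + 5u − 3v − 6)
= (30w^2 − 6vw − 42w − 45uw + 9uv + 63u − 15w + 3v + 21)(−8 + 7u − 3w)(3w + 5u − 3v − 6)    [distributive law]
= (30w^2 − 6vw − 57w − 45uw + 9uv + 63u + 3v + 21)(−8 + 7u − 3w)(3w + 5u − 3v − 6)    [combine like terms]
= (−240w^2 + 210uw^2 − 90w^3 + 48vw − 42uvw + 18vw^2 + 456w − 399uw + 171w^2 + 360uw − 315u^2w + 135uw^2 − 72uv + 63u^2v − 27uvw − 504u + 441u^2 − 189uw − 24v + 21uv − 9vw − 168 + 147u − 63w)(3w + 5u − 3v − 6)    [distributive law]
= (−69w^2 + 345uw^2 − 90w^3 + 39vw − 69uvw + 18vw^2 + 393w − 228uw − 315u^2w − 51uv + 63u^2v − 357u + 441u^2 − 24v − 168)(3w + 5u − 3v − 6)    [combine like terms]
= −207w^3 − 345uw^2 + 207vw^2 + 414w^2 + 1035uw^3 + 1725u^2w^2 − 1035uvw^2 − 2070uw^2 − 270w^4 − 450uw^3 + 270vw^3 + 540w^3 + 117vw^2 + 195uvw − 117v^2w − 234vw − 207uvw^2 − 345u^2vw + 207uv^2w + 414uvw + 54vw^3 + 90uvw^2 − 54v^2w^2 − 108vw^2 + 1179w^2 + 1965uw − 1179vw − 2358w − 684uw^2 − 1140u^2w + 684uvw + 1368uw − 945u^2w^2 − 1575u^3w + 945u^2vw + 1890u^2w − 153uvw − 255u^2v + 153uv^2 + 306uv + 189u^2vw + 315u^3v − 189u^2v^2 − 378u^2v − 1071uw − 1785u^2 + 1071uv + 2142u + 1323u^2w + 2205u^3 − 1323u^2v − 2646u^2 − 72vw − 120uv + 72v^2 + 144v − 504w − 840u + 504v + 1008    [distributive law]
= 333w^3 − 3099uw^2 + 216vw^2 + 1593w^2 + 585uw^3 + 780u^2w^2 − 1152uvw^2 − 270w^4 + 324vw^3 + 1140uvw − 117v^2w − 1485vw + 789u^2vw + 207uv^2w − 54v^2w^2 + 2262uw − 2862w + 2073u^2w − 1575u^3w − 1956u^2v + 153uv^2 + 1257uv + 315u^3v − 189u^2v^2 − 4431u^2 + 1302u + 2205u^3 + 72v^2 + 648v + 1008    [combine like terms]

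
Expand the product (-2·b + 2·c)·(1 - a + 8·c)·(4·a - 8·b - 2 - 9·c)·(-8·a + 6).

(-2·b + 2·c)·(1 - a + 8·c)·(4·a - 8·b - 2 - 9·c)·(-8·a + 6)
= (-2·b + 2·a·b - 16·b·c + 2·c - 2·a·c + 16·c^2)·(4·a - 8·b - 2 - 9·c)·(-8·a + 6)    [distributive law]
= (-8·a·b + 16·b^2 + 4·b + 18·b·c + 8·a^2·b - 16·a·b^2 - 4·a·b - 18·a·b·c - 64·a·b·c + 128·b^2·c + 32·b·c + 144·b·c^2 + 8·a·c - 16·b·c - 4·c - 18·c^2 - 8·a^2·c + 16·a·b·c + 4·a·c + 18·a·c^2 + 64·a·c^2 - 128·b·c^2 - 32·c^2 - 144·c^3)·(-8·a + 6)    [distributive law]
= (-12·a·b + 16·b^2 + 4·b + 34·b·c + 8·a^2·b - 16·a·b^2 - 66·a·b·c + 128·b^2·c + 16·b·c^2 + 12·a·c - 4·c - 50·c^2 - 8·a^2·c + 82·a·c^2 - 144·c^3)·(-8·a + 6)    [combine like terms]
= 96·a^2·b - 72·a·b - 128·a·b^2 + 96·b^2 - 32·a·b + 24·b - 272·a·b·c + 204·b·c - 64·a^3·b + 48·a^2·b + 128·a^2·b^2 - 96·a·b^2 + 528·a^2·b·c - 396·a·b·c - 1024·a·b^2·c + 768·b^2·c - 128·a·b·c^2 + 96·b·c^2 - 96·a^2·c + 72·a·c + 32·a·c - 24·c + 400·a·c^2 - 300·c^2 + 64·a^3·c - 48·a^2·c - 656·a^2·c^2 + 492·a·c^2 + 1152·a·c^3 - 864·c^3    [distributive law]
= 144·a^2·b - 104·a·b - 224·a·b^2 + 96·b^2 + 24·b - 668·a·b·c + 204·b·c - 64·a^3·b + 128·a^2·b^2 + 528·a^2·b·c - 1024·a·b^2·c + 768·b^2·c - 128·a·b·c^2 + 96·b·c^2 - 144·a^2·c + 104·a·c - 24·c + 892·a·c^2 - 300·c^2 + 64·a^3·c - 656·a^2·c^2 + 1152·a·c^3 - 864·c^3    [combine like terms]

144·a^2·b - 104·a·b - 224·a·b^2 + 96·b^2 + 24·b - 668·a·b·c + 204·b·c - 64·a^3·b + 128·a^2·b^2 + 528·a^2·b·c - 1024·a·b^2·c + 768·b^2·c - 128·a·b·c^2 + 96·b·c^2 - 144·a^2·c + 104·a·c - 24·c + 892·a·c^2 - 300·c^2 + 64·a^3·c - 656·a^2·c^2 + 1152·a·c^3 - 864·c^3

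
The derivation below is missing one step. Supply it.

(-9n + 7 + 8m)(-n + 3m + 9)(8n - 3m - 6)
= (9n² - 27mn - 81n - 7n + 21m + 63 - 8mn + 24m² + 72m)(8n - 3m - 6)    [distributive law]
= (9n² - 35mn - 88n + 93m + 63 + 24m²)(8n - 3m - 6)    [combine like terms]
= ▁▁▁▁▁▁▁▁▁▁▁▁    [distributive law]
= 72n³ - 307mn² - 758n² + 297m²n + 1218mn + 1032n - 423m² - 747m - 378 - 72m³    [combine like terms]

By distributive law:

72n³ - 27mn² - 54n² - 280mn² + 105m²n + 210mn - 704n² + 264mn + 528n + 744mn - 279m² - 558m + 504n - 189m - 378 + 192m²n - 72m³ - 144m²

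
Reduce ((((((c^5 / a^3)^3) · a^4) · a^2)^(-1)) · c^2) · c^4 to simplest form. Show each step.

a^3c^(-9)

((((((c^5 / a^3)^3) · a^4) · a^2)^(-1)) · c^2) · c^4
= ((((((c^5 / a^3)^3) · a^4)^(-1)) · ((a^2)^(-1))) · c^2) · c^4    [power of a product]
= ((((((c^5 / a^3)^3)^(-1)) · ((a^4)^(-1))) · ((a^2)^(-1))) · c^2) · c^4    [power of a product]
= (((((c^5 / a^3)^(-3)) · ((a^4)^(-1))) · ((a^2)^(-1))) · c^2) · c^4    [power of a power]
= ((((((c^5)^(-3)) / ((a^3)^(-3))) · ((a^4)^(-1))) · ((a^2)^(-1))) · c^2) · c^4    [power of a quotient]
= ((((c^(-15) / ((a^3)^(-3))) · ((a^4)^(-1))) · ((a^2)^(-1))) · c^2) · c^4    [power of a power]
= ((((c^(-15) / a^(-9)) · ((a^4)^(-1))) · ((a^2)^(-1))) · c^2) · c^4    [power of a power]
= ((((c^(-15) / a^(-9)) · a^(-4)) · ((a^2)^(-1))) · c^2) · c^4    [power of a power]
= ((((c^(-15) / a^(-9)) · a^(-4)) · a^(-2)) · c^2) · c^4    [power of a power]
= a^3c^(-9)    [quotient of powers; product of powers]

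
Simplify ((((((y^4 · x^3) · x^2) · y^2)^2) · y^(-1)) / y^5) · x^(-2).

x^8y^6

((((((y^4 · x^3) · x^2) · y^2)^2) · y^(-1)) / y^5) · x^(-2)
= ((((((y^4 · x^3) · x^2)^2) · ((y^2)^2)) · y^(-1)) / y^5) · x^(-2)    [power of a product]
= ((((((y^4 · x^3)^2) · ((x^2)^2)) · ((y^2)^2)) · y^(-1)) / y^5) · x^(-2)    [power of a product]
= (((((((y^4)^2) · ((x^3)^2)) · ((x^2)^2)) · ((y^2)^2)) · y^(-1)) / y^5) · x^(-2)    [power of a product]
= (((((y^8 · ((x^3)^2)) · ((x^2)^2)) · ((y^2)^2)) · y^(-1)) / y^5) · x^(-2)    [power of a power]
= (((((y^8 · x^6) · ((x^2)^2)) · ((y^2)^2)) · y^(-1)) / y^5) · x^(-2)    [power of a power]
= (((((y^8 · x^6) · x^4) · ((y^2)^2)) · y^(-1)) / y^5) · x^(-2)    [power of a power]
= (((((y^8 · x^6) · x^4) · y^4) · y^(-1)) / y^5) · x^(-2)    [power of a power]
= x^8y^6    [quotient of powers; product of powers]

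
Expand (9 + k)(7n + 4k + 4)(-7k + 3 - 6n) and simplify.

-660kn - 27n - 378n^2 - 268k^2 - 132k + 108 - 73k^2n - 42kn^2 - 28k^3

(9 + k)(7n + 4k + 4)(-7k + 3 - 6n)
= (63n + 36k + 36 + 7kn + 4k^2 + 4k)(-7k + 3 - 6n)    [distributive law]
= (63n + 40k + 36 + 7kn + 4k^2)(-7k + 3 - 6n)    [combine like terms]
= -441kn + 189n - 378n^2 - 280k^2 + 120k - 240kn - 252k + 108 - 216n - 49k^2n + 21kn - 42kn^2 - 28k^3 + 12k^2 - 24k^2n    [distributive law]
= -660kn - 27n - 378n^2 - 268k^2 - 132k + 108 - 73k^2n - 42kn^2 - 28k^3    [combine like terms]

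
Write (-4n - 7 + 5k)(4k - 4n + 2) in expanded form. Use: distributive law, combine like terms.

(-4n - 7 + 5k)(4k - 4n + 2)
= -16kn + 16n² - 8n - 28k + 28n - 14 + 20k² - 20kn + 10k    [distributive law]
= -36kn + 16n² + 20n - 18k - 14 + 20k²    [combine like terms]

-36kn + 16n² + 20n - 18k - 14 + 20k²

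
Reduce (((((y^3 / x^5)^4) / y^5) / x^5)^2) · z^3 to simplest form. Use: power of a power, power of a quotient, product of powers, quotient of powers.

x^(-50)y^14z^3

(((((y^3 / x^5)^4) / y^5) / x^5)^2) · z^3
= (((((y^3 / x^5)^4) / y^5)^2) / ((x^5)^2)) · z^3    [power of a quotient]
= (((((y^3 / x^5)^4)^2) / ((y^5)^2)) / ((x^5)^2)) · z^3    [power of a quotient]
= ((((y^3 / x^5)^8) / ((y^5)^2)) / ((x^5)^2)) · z^3    [power of a power]
= (((((y^3)^8) / ((x^5)^8)) / ((y^5)^2)) / ((x^5)^2)) · z^3    [power of a quotient]
= (((y^24 / ((x^5)^8)) / ((y^5)^2)) / ((x^5)^2)) · z^3    [power of a power]
= (((y^24 / x^40) / ((y^5)^2)) / ((x^5)^2)) · z^3    [power of a power]
= (((y^24 / x^40) / y^10) / ((x^5)^2)) · z^3    [power of a power]
= (((y^24 / x^40) / y^10) / x^10) · z^3    [power of a power]
= x^(-50)y^14z^3    [quotient of powers; product of powers]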